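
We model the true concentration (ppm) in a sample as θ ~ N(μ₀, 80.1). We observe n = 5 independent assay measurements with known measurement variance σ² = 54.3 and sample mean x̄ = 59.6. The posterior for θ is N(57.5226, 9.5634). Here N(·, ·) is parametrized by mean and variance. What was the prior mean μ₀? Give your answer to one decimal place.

μ₀ = 42.2

With known observation variance, the Normal–Normal posterior has precision τ_n = τ₀ + n/σ² and mean μ_n = (τ₀μ₀ + (n/σ²)x̄)/τ_n.
Here τ₀ = 1/80.1 = 0.012484 and τ_data = 5/54.3 = 0.092081, so τ_n = 0.104565.
Rearranging for μ₀: μ₀ = (μ_n·τ_n − τ_data·x̄)/τ₀ = (57.5226·0.104565 − 0.092081·59.6) / 0.012484 = 0.526823/0.012484 ≈ 42.2.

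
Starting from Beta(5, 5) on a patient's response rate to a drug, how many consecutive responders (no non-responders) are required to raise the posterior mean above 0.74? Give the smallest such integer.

k = 10

After k responders and 0 non-responders the posterior is Beta(5+k, 5), with mean (5+k)/(5+5+k).
Set (5+k)/(10+k) > 0.74 and solve: k > (0.74·10 − 5)/(1 − 0.74) = 9.231.
The smallest integer exceeding 9.231 is 10.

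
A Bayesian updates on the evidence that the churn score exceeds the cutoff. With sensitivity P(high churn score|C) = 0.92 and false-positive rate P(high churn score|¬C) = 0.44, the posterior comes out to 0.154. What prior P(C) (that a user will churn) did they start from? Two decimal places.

P(C) = 0.08

Bayes' rule in odds form gives O(C|E) = O(C)·[P(E|C)/P(E|¬C)], hence O(C) = O(C|E)/LR.
Posterior odds = 0.154/(1−0.154) = 0.1820. LR = 0.92/0.44 = 2.0909.
Prior odds = 0.1820/2.0909 = 0.0870, so P(C) = 0.0870/(1+0.0870) ≈ 0.08.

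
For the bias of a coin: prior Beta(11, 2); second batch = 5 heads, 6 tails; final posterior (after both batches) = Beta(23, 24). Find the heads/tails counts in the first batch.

Sequential conjugate updates are equivalent to a single update on the pooled data, so total successes = posterior α − prior α and total failures = posterior β − prior β.
Total across both batches: 23−11=12 heads, 24−2=22 tails.
Subtract the second batch: 12−5=7 heads and 22−6=16 tails.

7 heads and 16 tails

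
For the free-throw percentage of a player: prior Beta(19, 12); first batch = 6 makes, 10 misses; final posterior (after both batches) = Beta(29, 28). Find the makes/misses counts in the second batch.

4 makes and 6 misses

Because Beta–binomial updating is additive in the counts, the combined data contributed (α_post−α_prior, β_post−β_prior) successes and failures.
Total across both batches: 29−19=10 makes, 28−12=16 misses.
Subtract the first batch: 10−6=4 makes and 16−10=6 misses.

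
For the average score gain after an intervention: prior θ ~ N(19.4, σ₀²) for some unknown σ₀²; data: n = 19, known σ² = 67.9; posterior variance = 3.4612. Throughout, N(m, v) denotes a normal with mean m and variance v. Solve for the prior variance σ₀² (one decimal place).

Posterior precision equals prior precision plus data precision: 1/σ_n² = 1/σ₀² + n/σ².
So 1/σ₀² = 1/3.4612 − 19/67.9 = 0.288917 − 0.279823 = 0.009094.
Hence σ₀² = 1/0.009094 ≈ 110.0.

σ₀² = 110.0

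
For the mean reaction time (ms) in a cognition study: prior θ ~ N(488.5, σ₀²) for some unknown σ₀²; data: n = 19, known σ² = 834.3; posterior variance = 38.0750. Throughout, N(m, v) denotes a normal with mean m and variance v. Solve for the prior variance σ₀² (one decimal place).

Posterior precision equals prior precision plus data precision: 1/σ_n² = 1/σ₀² + n/σ².
So 1/σ₀² = 1/38.0750 − 19/834.3 = 0.026264 − 0.022774 = 0.003490.
Hence σ₀² = 1/0.003490 ≈ 286.5.

σ₀² = 286.5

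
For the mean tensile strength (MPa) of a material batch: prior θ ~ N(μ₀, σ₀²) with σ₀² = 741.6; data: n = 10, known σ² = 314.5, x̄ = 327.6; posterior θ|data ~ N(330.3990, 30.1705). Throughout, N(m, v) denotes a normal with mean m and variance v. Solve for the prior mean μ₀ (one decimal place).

μ₀ = 396.4

The posterior mean is a precision-weighted average: μ_n = (τ₀μ₀ + τ_data·x̄)/(τ₀+τ_data), with τ₀=1/σ₀² and τ_data=n/σ².
Here τ₀ = 1/741.6 = 0.001348 and τ_data = 10/314.5 = 0.031797, so τ_n = 0.033145.
Rearranging for μ₀: μ₀ = (μ_n·τ_n − τ_data·x̄)/τ₀ = (330.3990·0.033145 − 0.031797·327.6) / 0.001348 = 0.534378/0.001348 ≈ 396.4.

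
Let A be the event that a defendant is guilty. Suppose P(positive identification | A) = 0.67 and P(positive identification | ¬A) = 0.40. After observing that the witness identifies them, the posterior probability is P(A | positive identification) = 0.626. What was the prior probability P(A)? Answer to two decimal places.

In odds form, posterior odds = prior odds × likelihood ratio, so prior odds = posterior odds ÷ LR.
Posterior odds = 0.626/(1−0.626) = 1.6738. LR = 0.67/0.40 = 1.6750.
Prior odds = 1.6738/1.6750 = 0.9993, so P(A) = 0.9993/(1+0.9993) ≈ 0.50.

P(A) = 0.50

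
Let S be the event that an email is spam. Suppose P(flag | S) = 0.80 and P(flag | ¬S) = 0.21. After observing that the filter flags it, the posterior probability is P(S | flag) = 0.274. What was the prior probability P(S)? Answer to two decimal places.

Bayes' rule in odds form gives O(S|E) = O(S)·[P(E|S)/P(E|¬S)], hence O(S) = O(S|E)/LR.
Posterior odds = 0.274/(1−0.274) = 0.3774. LR = 0.80/0.21 = 3.8095.
Prior odds = 0.3774/3.8095 = 0.0991, so P(S) = 0.0991/(1+0.0991) ≈ 0.09.

P(S) = 0.09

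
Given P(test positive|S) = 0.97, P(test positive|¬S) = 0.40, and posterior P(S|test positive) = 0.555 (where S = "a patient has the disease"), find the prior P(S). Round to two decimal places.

P(S) = 0.34

Bayes' rule in odds form gives O(S|E) = O(S)·[P(E|S)/P(E|¬S)], hence O(S) = O(S|E)/LR.
Posterior odds = 0.555/(1−0.555) = 1.2472. LR = 0.97/0.40 = 2.4250.
Prior odds = 1.2472/2.4250 = 0.5143, so P(S) = 0.5143/(1+0.5143) ≈ 0.34.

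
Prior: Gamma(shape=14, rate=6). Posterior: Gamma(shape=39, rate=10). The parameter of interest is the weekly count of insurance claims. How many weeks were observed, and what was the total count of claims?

n = 4 weeks with total 25 claims

A Gamma(α, β) prior (rate parametrization) on a Poisson rate with n observations summing to S gives posterior Gamma(α+S, β+n).
Matching: Σxᵢ = 39 − 14 = 25 and n = 10 − 6 = 4.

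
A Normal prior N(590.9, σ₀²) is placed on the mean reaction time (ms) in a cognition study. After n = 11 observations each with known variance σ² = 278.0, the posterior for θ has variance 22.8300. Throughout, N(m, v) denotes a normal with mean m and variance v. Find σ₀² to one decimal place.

For the Normal–Normal model with known σ², precisions add: τ_n = τ₀ + n/σ².
So 1/σ₀² = 1/22.8300 − 11/278.0 = 0.043802 − 0.039568 = 0.004234.
Hence σ₀² = 1/0.004234 ≈ 236.2.

σ₀² = 236.2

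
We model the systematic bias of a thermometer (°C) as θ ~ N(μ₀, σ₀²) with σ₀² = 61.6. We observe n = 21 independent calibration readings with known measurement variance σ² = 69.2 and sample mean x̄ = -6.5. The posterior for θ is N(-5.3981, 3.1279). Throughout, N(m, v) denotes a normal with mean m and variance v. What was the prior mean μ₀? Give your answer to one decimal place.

μ₀ = 15.2

With known observation variance, the Normal–Normal posterior has precision τ_n = τ₀ + n/σ² and mean μ_n = (τ₀μ₀ + (n/σ²)x̄)/τ_n.
Here τ₀ = 1/61.6 = 0.016234 and τ_data = 21/69.2 = 0.303468, so τ_n = 0.319702.
Rearranging for μ₀: μ₀ = (μ_n·τ_n − τ_data·x̄)/τ₀ = (-5.3981·0.319702 − 0.303468·-6.5) / 0.016234 = 0.246759/0.016234 ≈ 15.2.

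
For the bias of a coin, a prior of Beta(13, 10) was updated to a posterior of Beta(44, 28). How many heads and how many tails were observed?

Beta is conjugate to the binomial likelihood: posterior = Beta(a+s, b+f).
Match parameters: s=44−13=31, f=28−10=18.

31 heads and 18 tails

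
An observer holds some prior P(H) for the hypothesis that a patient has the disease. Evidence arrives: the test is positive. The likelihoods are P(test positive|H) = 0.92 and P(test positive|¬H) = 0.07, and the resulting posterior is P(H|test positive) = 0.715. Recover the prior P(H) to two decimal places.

Bayes' rule in odds form gives O(H|E) = O(H)·[P(E|H)/P(E|¬H)], hence O(H) = O(H|E)/LR.
Posterior odds = 0.715/(1−0.715) = 2.5088. LR = 0.92/0.07 = 13.1429.
Prior odds = 2.5088/13.1429 = 0.1909, so P(H) = 0.1909/(1+0.1909) ≈ 0.16.

P(H) = 0.16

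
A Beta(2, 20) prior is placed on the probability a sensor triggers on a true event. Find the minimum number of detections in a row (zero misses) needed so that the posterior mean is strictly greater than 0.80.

After k detections and 0 misses the posterior is Beta(2+k, 20), with mean (2+k)/(2+20+k).
Set (2+k)/(22+k) > 0.80 and solve: k > (0.80·22 − 2)/(1 − 0.80) = 78.000.
The smallest integer exceeding 78.000 is 79, and checking k=79: (81)/(101) = 0.8020 > 0.80.

k = 79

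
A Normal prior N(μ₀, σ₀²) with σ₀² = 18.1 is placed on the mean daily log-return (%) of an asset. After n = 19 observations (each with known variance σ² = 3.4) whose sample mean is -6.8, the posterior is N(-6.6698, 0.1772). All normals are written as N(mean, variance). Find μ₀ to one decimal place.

The posterior mean is a precision-weighted average: μ_n = (τ₀μ₀ + τ_data·x̄)/(τ₀+τ_data), with τ₀=1/σ₀² and τ_data=n/σ².
Here τ₀ = 1/18.1 = 0.055249 and τ_data = 19/3.4 = 5.588235, so τ_n = 5.643484.
Rearranging for μ₀: μ₀ = (μ_n·τ_n − τ_data·x̄)/τ₀ = (-6.6698·5.643484 − 5.588235·-6.8) / 0.055249 = 0.359088/0.055249 ≈ 6.5.

μ₀ = 6.5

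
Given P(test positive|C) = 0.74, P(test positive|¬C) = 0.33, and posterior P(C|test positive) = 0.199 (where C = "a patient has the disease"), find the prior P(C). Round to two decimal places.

P(C) = 0.10

In odds form, posterior odds = prior odds × likelihood ratio, so prior odds = posterior odds ÷ LR.
Posterior odds = 0.199/(1−0.199) = 0.2484. LR = 0.74/0.33 = 2.2424.
Prior odds = 0.2484/2.2424 = 0.1108, so P(C) = 0.1108/(1+0.1108) ≈ 0.10.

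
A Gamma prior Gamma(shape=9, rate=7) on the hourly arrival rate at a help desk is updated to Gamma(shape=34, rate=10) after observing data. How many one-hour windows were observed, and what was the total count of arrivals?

A Gamma(α, β) prior (rate parametrization) on a Poisson rate with n observations summing to S gives posterior Gamma(α+S, β+n).
Matching: Σxᵢ = 34 − 9 = 25 and n = 10 − 7 = 3.

n = 3 one-hour windows with total 25 arrivals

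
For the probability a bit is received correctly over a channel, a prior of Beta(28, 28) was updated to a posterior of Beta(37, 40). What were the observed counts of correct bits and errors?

9 correct bits and 12 errors

Beta is conjugate to the binomial likelihood: posterior = Beta(a+s, b+f).
Match parameters: s=37−28=9, f=40−28=12.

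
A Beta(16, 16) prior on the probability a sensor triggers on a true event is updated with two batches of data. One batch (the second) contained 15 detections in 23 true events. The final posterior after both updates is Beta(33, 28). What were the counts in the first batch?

Sequential conjugate updates are equivalent to a single update on the pooled data, so total successes = posterior α − prior α and total failures = posterior β − prior β.
Total across both batches: 33−16=17 detections, 28−16=12 misses.
Subtract the second batch: 17−15=2 detections and 12−8=4 misses.

2 detections and 4 misses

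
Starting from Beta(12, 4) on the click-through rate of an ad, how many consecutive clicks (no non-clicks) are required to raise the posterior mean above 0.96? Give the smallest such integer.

After k clicks and 0 non-clicks the posterior is Beta(12+k, 4), with mean (12+k)/(12+4+k).
Set (12+k)/(16+k) > 0.96 and solve: k > (0.96·16 − 12)/(1 − 0.96) = 84.000.
The smallest integer exceeding 84.000 is 85.

k = 85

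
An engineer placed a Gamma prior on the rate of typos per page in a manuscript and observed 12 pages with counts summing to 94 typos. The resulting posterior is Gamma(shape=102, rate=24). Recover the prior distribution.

A Gamma(α, β) prior (rate parametrization) on a Poisson rate with n observations summing to S gives posterior Gamma(α+S, β+n).
So α = 102 − 94 = 8 and β = 24 − 12 = 12.

Gamma(shape=8, rate=12)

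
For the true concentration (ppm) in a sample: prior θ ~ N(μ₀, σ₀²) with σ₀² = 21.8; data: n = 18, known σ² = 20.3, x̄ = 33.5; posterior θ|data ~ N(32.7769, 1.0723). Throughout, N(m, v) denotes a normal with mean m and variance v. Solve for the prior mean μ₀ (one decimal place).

μ₀ = 18.8

The posterior mean is a precision-weighted average: μ_n = (τ₀μ₀ + τ_data·x̄)/(τ₀+τ_data), with τ₀=1/σ₀² and τ_data=n/σ².
Here τ₀ = 1/21.8 = 0.045872 and τ_data = 18/20.3 = 0.886700, so τ_n = 0.932572.
Rearranging for μ₀: μ₀ = (μ_n·τ_n − τ_data·x̄)/τ₀ = (32.7769·0.932572 − 0.886700·33.5) / 0.045872 = 0.862369/0.045872 ≈ 18.8.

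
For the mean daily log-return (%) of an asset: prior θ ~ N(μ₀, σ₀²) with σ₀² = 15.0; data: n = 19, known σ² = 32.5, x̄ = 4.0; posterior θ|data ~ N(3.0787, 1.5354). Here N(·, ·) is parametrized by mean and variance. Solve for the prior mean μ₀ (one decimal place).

μ₀ = -5.0

The posterior mean is a precision-weighted average: μ_n = (τ₀μ₀ + τ_data·x̄)/(τ₀+τ_data), with τ₀=1/σ₀² and τ_data=n/σ².
Here τ₀ = 1/15.0 = 0.066667 and τ_data = 19/32.5 = 0.584615, so τ_n = 0.651282.
Rearranging for μ₀: μ₀ = (μ_n·τ_n − τ_data·x̄)/τ₀ = (3.0787·0.651282 − 0.584615·4.0) / 0.066667 = -0.333358/0.066667 ≈ -5.0.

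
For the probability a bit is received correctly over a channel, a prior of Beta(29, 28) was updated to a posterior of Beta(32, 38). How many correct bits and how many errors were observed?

3 correct bits and 10 errors

Under Beta–binomial conjugacy the posterior parameters are (α+s, β+f).
Match parameters: s=32−29=3, f=38−28=10.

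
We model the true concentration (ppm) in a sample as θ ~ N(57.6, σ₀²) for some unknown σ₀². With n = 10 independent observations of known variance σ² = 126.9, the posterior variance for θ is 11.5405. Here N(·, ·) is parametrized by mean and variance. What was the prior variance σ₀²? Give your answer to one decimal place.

Posterior precision equals prior precision plus data precision: 1/σ_n² = 1/σ₀² + n/σ².
So 1/σ₀² = 1/11.5405 − 10/126.9 = 0.086651 − 0.078802 = 0.007849.
Hence σ₀² = 1/0.007849 ≈ 127.4.

σ₀² = 127.4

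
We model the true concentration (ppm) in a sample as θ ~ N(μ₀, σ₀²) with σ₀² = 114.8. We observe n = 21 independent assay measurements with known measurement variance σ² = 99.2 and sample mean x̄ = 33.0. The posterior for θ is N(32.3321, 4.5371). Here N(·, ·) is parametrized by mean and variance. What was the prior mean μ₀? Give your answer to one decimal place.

The posterior mean is a precision-weighted average: μ_n = (τ₀μ₀ + τ_data·x̄)/(τ₀+τ_data), with τ₀=1/σ₀² and τ_data=n/σ².
Here τ₀ = 1/114.8 = 0.008711 and τ_data = 21/99.2 = 0.211694, so τ_n = 0.220405.
Rearranging for μ₀: μ₀ = (μ_n·τ_n − τ_data·x̄)/τ₀ = (32.3321·0.220405 − 0.211694·33.0) / 0.008711 = 0.140255/0.008711 ≈ 16.1.

μ₀ = 16.1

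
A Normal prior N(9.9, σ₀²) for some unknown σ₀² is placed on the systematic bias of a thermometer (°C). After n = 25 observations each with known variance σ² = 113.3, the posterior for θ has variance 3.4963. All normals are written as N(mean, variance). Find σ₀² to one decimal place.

σ₀² = 15.3

Posterior precision equals prior precision plus data precision: 1/σ_n² = 1/σ₀² + n/σ².
So 1/σ₀² = 1/3.4963 − 25/113.3 = 0.286017 − 0.220653 = 0.065364.
Hence σ₀² = 1/0.065364 ≈ 15.3.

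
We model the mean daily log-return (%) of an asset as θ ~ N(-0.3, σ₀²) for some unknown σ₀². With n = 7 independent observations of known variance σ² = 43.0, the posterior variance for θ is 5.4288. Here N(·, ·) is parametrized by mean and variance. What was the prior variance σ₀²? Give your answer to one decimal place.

For the Normal–Normal model with known σ², precisions add: τ_n = τ₀ + n/σ².
So 1/σ₀² = 1/5.4288 − 7/43.0 = 0.184203 − 0.162791 = 0.021412.
Hence σ₀² = 1/0.021412 ≈ 46.7.

σ₀² = 46.7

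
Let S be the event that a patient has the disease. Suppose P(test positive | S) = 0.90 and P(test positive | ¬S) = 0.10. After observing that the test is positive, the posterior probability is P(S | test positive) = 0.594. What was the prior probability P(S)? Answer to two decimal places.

In odds form, posterior odds = prior odds × likelihood ratio, so prior odds = posterior odds ÷ LR.
Posterior odds = 0.594/(1−0.594) = 1.4631. LR = 0.90/0.10 = 9.0000.
Prior odds = 1.4631/9.0000 = 0.1626, so P(S) = 0.1626/(1+0.1626) ≈ 0.14.

P(S) = 0.14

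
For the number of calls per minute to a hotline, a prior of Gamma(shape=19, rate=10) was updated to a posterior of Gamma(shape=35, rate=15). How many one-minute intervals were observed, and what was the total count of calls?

A Gamma(α, β) prior (rate parametrization) on a Poisson rate with n observations summing to S gives posterior Gamma(α+S, β+n).
Matching: Σxᵢ = 35 − 19 = 16 and n = 15 − 10 = 5.

n = 5 one-minute intervals with total 16 calls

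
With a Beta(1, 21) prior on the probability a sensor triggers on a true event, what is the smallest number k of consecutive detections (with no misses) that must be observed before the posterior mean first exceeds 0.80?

k = 84

After k detections and 0 misses the posterior is Beta(1+k, 21), with mean (1+k)/(1+21+k).
Set (1+k)/(22+k) > 0.80 and solve: k > (0.80·22 − 1)/(1 − 0.80) = 83.000.
The smallest integer exceeding 83.000 is 84, and checking k=84: (85)/(106) = 0.8019 > 0.80.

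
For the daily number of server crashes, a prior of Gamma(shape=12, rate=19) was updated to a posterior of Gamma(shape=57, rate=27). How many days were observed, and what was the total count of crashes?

A Gamma(α, β) prior (rate parametrization) on a Poisson rate with n observations summing to S gives posterior Gamma(α+S, β+n).
Matching: Σxᵢ = 57 − 12 = 45 and n = 27 − 19 = 8.

n = 8 days with total 45 crashes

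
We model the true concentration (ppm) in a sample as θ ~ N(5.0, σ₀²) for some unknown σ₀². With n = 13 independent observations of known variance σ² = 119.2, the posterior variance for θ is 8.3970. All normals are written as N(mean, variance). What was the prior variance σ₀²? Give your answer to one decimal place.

σ₀² = 99.7

For the Normal–Normal model with known σ², precisions add: τ_n = τ₀ + n/σ².
So 1/σ₀² = 1/8.3970 − 13/119.2 = 0.119090 − 0.109060 = 0.010030.
Hence σ₀² = 1/0.010030 ≈ 99.7.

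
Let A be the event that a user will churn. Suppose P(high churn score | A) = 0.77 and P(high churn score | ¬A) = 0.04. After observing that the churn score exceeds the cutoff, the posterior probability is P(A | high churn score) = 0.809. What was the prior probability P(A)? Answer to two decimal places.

P(A) = 0.18

In odds form, posterior odds = prior odds × likelihood ratio, so prior odds = posterior odds ÷ LR.
Posterior odds = 0.809/(1−0.809) = 4.2356. LR = 0.77/0.04 = 19.2500.
Prior odds = 4.2356/19.2500 = 0.2200, so P(A) = 0.2200/(1+0.2200) ≈ 0.18.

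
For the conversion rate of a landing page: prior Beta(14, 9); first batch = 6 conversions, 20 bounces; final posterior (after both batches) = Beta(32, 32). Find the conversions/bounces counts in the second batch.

12 conversions and 3 bounces

Sequential conjugate updates are equivalent to a single update on the pooled data, so total successes = posterior α − prior α and total failures = posterior β − prior β.
Total across both batches: 32−14=18 conversions, 32−9=23 bounces.
Subtract the first batch: 18−6=12 conversions and 23−20=3 bounces.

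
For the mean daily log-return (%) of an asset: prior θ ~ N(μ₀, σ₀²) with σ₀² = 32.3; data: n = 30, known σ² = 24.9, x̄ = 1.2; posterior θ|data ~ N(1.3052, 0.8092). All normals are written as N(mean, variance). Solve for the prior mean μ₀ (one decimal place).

μ₀ = 5.4

The posterior mean is a precision-weighted average: μ_n = (τ₀μ₀ + τ_data·x̄)/(τ₀+τ_data), with τ₀=1/σ₀² and τ_data=n/σ².
Here τ₀ = 1/32.3 = 0.030960 and τ_data = 30/24.9 = 1.204819, so τ_n = 1.235779.
Rearranging for μ₀: μ₀ = (μ_n·τ_n − τ_data·x̄)/τ₀ = (1.3052·1.235779 − 1.204819·1.2) / 0.030960 = 0.167156/0.030960 ≈ 5.4.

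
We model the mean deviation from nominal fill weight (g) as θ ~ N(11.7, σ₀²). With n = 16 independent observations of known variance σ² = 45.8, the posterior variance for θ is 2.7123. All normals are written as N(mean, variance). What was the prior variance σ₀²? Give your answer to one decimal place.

Posterior precision equals prior precision plus data precision: 1/σ_n² = 1/σ₀² + n/σ².
So 1/σ₀² = 1/2.7123 − 16/45.8 = 0.368691 − 0.349345 = 0.019346.
Hence σ₀² = 1/0.019346 ≈ 51.7.

σ₀² = 51.7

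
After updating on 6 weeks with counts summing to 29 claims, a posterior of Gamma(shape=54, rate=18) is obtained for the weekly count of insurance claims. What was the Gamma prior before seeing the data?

A Gamma(α, β) prior (rate parametrization) on a Poisson rate with n observations summing to S gives posterior Gamma(α+S, β+n).
So α = 54 − 29 = 25 and β = 18 − 6 = 12.

Gamma(shape=25, rate=12)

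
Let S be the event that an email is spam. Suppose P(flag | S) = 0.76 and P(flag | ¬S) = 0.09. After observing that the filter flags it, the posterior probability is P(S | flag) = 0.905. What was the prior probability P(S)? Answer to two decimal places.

In odds form, posterior odds = prior odds × likelihood ratio, so prior odds = posterior odds ÷ LR.
Posterior odds = 0.905/(1−0.905) = 9.5263. LR = 0.76/0.09 = 8.4444.
Prior odds = 9.5263/8.4444 = 1.1281, so P(S) = 1.1281/(1+1.1281) ≈ 0.53.

P(S) = 0.53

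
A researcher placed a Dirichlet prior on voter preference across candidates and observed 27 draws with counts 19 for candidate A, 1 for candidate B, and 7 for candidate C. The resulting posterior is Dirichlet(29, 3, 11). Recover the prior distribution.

For a Dirichlet(α) prior with multinomial counts c, the posterior is Dirichlet(α + c) componentwise.
Subtract each count from the matching posterior parameter: 29−19=10, 3−1=2, 11−7=4.

Dirichlet(10, 2, 4)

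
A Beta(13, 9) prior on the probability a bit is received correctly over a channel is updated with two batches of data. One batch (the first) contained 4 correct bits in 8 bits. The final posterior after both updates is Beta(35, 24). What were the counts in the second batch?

18 correct bits and 11 errors

Because Beta–binomial updating is additive in the counts, the combined data contributed (α_post−α_prior, β_post−β_prior) successes and failures.
Total across both batches: 35−13=22 correct bits, 24−9=15 errors.
Subtract the first batch: 22−4=18 correct bits and 15−4=11 errors.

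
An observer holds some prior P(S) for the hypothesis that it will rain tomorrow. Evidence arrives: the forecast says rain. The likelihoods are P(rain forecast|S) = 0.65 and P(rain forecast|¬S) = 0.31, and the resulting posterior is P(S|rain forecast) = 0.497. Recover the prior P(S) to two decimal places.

Bayes' rule in odds form gives O(S|E) = O(S)·[P(E|S)/P(E|¬S)], hence O(S) = O(S|E)/LR.
Posterior odds = 0.497/(1−0.497) = 0.9881. LR = 0.65/0.31 = 2.0968.
Prior odds = 0.9881/2.0968 = 0.4712, so P(S) = 0.4712/(1+0.4712) ≈ 0.32.

P(S) = 0.32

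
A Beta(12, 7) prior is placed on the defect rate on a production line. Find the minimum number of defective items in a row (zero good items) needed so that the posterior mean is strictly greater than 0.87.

After k defective items and 0 good items the posterior is Beta(12+k, 7), with mean (12+k)/(12+7+k).
Set (12+k)/(19+k) > 0.87 and solve: k > (0.87·19 − 12)/(1 − 0.87) = 34.846.
The smallest integer exceeding 34.846 is 35, and checking k=35: (47)/(54) = 0.8704 > 0.87.

k = 35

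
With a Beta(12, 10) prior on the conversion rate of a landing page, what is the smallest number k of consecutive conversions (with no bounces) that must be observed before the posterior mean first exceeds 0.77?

After k conversions and 0 bounces the posterior is Beta(12+k, 10), with mean (12+k)/(12+10+k).
Set (12+k)/(22+k) > 0.77 and solve: k > (0.77·22 − 12)/(1 − 0.77) = 21.478.
The smallest integer exceeding 21.478 is 22.

k = 22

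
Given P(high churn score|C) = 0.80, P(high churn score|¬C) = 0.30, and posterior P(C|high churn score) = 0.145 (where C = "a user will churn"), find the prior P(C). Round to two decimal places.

In odds form, posterior odds = prior odds × likelihood ratio, so prior odds = posterior odds ÷ LR.
Posterior odds = 0.145/(1−0.145) = 0.1696. LR = 0.80/0.30 = 2.6667.
Prior odds = 0.1696/2.6667 = 0.0636, so P(C) = 0.0636/(1+0.0636) ≈ 0.06.

P(C) = 0.06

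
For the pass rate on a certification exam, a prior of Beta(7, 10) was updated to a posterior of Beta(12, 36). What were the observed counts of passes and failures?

5 passes and 26 failures

Beta is conjugate to the binomial likelihood: posterior = Beta(a+s, b+f).
Match parameters: s=12−7=5, f=36−10=26.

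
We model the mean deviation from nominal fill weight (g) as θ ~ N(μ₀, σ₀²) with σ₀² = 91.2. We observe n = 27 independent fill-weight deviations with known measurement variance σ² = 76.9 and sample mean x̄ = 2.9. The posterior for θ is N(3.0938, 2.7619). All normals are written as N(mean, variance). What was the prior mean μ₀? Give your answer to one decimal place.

The posterior mean is a precision-weighted average: μ_n = (τ₀μ₀ + τ_data·x̄)/(τ₀+τ_data), with τ₀=1/σ₀² and τ_data=n/σ².
Here τ₀ = 1/91.2 = 0.010965 and τ_data = 27/76.9 = 0.351105, so τ_n = 0.362070.
Rearranging for μ₀: μ₀ = (μ_n·τ_n − τ_data·x̄)/τ₀ = (3.0938·0.362070 − 0.351105·2.9) / 0.010965 = 0.101968/0.010965 ≈ 9.3.

μ₀ = 9.3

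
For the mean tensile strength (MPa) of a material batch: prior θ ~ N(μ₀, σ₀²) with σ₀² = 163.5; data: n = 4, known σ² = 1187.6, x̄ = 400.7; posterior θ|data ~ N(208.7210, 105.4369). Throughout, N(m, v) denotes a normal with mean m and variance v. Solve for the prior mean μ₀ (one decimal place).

With known observation variance, the Normal–Normal posterior has precision τ_n = τ₀ + n/σ² and mean μ_n = (τ₀μ₀ + (n/σ²)x̄)/τ_n.
Here τ₀ = 1/163.5 = 0.006116 and τ_data = 4/1187.6 = 0.003368, so τ_n = 0.009484.
Rearranging for μ₀: μ₀ = (μ_n·τ_n − τ_data·x̄)/τ₀ = (208.7210·0.009484 − 0.003368·400.7) / 0.006116 = 0.629952/0.006116 ≈ 103.0.

μ₀ = 103.0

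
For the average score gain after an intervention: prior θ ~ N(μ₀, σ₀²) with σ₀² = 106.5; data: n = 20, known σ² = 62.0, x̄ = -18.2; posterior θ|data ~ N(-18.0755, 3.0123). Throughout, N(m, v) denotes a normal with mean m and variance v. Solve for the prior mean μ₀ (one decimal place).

μ₀ = -13.8

The posterior mean is a precision-weighted average: μ_n = (τ₀μ₀ + τ_data·x̄)/(τ₀+τ_data), with τ₀=1/σ₀² and τ_data=n/σ².
Here τ₀ = 1/106.5 = 0.009390 and τ_data = 20/62.0 = 0.322581, so τ_n = 0.331971.
Rearranging for μ₀: μ₀ = (μ_n·τ_n − τ_data·x̄)/τ₀ = (-18.0755·0.331971 − 0.322581·-18.2) / 0.009390 = -0.129568/0.009390 ≈ -13.8.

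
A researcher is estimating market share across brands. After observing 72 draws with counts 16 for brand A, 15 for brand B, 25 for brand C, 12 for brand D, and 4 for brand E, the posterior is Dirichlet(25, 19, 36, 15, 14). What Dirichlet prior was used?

Dirichlet(9, 4, 11, 3, 10)

For a Dirichlet(α) prior with multinomial counts c, the posterior is Dirichlet(α + c) componentwise.
Subtract each count from the matching posterior parameter: 25−16=9, 19−15=4, 36−25=11, 15−12=3, 14−4=10.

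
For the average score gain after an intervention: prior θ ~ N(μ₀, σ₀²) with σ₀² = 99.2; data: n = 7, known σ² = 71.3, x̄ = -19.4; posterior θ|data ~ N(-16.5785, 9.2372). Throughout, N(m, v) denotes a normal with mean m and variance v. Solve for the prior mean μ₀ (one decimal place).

μ₀ = 10.9

The posterior mean is a precision-weighted average: μ_n = (τ₀μ₀ + τ_data·x̄)/(τ₀+τ_data), with τ₀=1/σ₀² and τ_data=n/σ².
Here τ₀ = 1/99.2 = 0.010081 and τ_data = 7/71.3 = 0.098177, so τ_n = 0.108258.
Rearranging for μ₀: μ₀ = (μ_n·τ_n − τ_data·x̄)/τ₀ = (-16.5785·0.108258 − 0.098177·-19.4) / 0.010081 = 0.109879/0.010081 ≈ 10.9.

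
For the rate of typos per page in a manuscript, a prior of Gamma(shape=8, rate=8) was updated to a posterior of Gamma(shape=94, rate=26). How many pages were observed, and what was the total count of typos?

n = 18 pages with total 86 typos

Gamma–Poisson conjugacy: posterior shape = α + Σxᵢ, posterior rate = β + n.
Matching: Σxᵢ = 94 − 8 = 86 and n = 26 − 8 = 18.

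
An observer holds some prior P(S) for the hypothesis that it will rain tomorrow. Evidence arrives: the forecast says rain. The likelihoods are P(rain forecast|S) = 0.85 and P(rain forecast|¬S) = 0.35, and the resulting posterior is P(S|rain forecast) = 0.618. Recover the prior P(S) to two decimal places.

P(S) = 0.40

In odds form, posterior odds = prior odds × likelihood ratio, so prior odds = posterior odds ÷ LR.
Posterior odds = 0.618/(1−0.618) = 1.6178. LR = 0.85/0.35 = 2.4286.
Prior odds = 1.6178/2.4286 = 0.6661, so P(S) = 0.6661/(1+0.6661) ≈ 0.40.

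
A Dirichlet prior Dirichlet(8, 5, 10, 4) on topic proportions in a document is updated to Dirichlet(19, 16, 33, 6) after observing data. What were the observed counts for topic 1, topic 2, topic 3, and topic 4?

For a Dirichlet(α) prior with multinomial counts c, the posterior is Dirichlet(α + c) componentwise.
Counts are posterior − prior componentwise: 19−8=11, 16−5=11, 33−10=23, 6−4=2.

counts (11, 11, 23, 2)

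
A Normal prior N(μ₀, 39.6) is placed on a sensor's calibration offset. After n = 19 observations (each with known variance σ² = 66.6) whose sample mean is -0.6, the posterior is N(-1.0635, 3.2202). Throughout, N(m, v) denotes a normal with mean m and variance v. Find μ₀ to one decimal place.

μ₀ = -6.3

With known observation variance, the Normal–Normal posterior has precision τ_n = τ₀ + n/σ² and mean μ_n = (τ₀μ₀ + (n/σ²)x̄)/τ_n.
Here τ₀ = 1/39.6 = 0.025253 and τ_data = 19/66.6 = 0.285285, so τ_n = 0.310538.
Rearranging for μ₀: μ₀ = (μ_n·τ_n − τ_data·x̄)/τ₀ = (-1.0635·0.310538 − 0.285285·-0.6) / 0.025253 = -0.159086/0.025253 ≈ -6.3.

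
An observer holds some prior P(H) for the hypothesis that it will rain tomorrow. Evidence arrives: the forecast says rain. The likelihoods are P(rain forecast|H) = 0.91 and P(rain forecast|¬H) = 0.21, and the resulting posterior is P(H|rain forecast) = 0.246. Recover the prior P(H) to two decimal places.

P(H) = 0.07

Bayes' rule in odds form gives O(H|E) = O(H)·[P(E|H)/P(E|¬H)], hence O(H) = O(H|E)/LR.
Posterior odds = 0.246/(1−0.246) = 0.3263. LR = 0.91/0.21 = 4.3333.
Prior odds = 0.3263/4.3333 = 0.0753, so P(H) = 0.0753/(1+0.0753) ≈ 0.07.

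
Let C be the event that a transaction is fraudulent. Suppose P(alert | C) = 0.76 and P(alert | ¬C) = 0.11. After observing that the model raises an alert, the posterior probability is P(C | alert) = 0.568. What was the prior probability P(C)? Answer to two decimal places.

Bayes' rule in odds form gives O(C|E) = O(C)·[P(E|C)/P(E|¬C)], hence O(C) = O(C|E)/LR.
Posterior odds = 0.568/(1−0.568) = 1.3148. LR = 0.76/0.11 = 6.9091.
Prior odds = 1.3148/6.9091 = 0.1903, so P(C) = 0.1903/(1+0.1903) ≈ 0.16.

P(C) = 0.16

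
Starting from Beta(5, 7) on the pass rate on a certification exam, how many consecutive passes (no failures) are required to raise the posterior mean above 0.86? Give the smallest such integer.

k = 39

After k passes and 0 failures the posterior is Beta(5+k, 7), with mean (5+k)/(5+7+k).
Set (5+k)/(12+k) > 0.86 and solve: k > (0.86·12 − 5)/(1 − 0.86) = 38.000.
The smallest integer exceeding 38.000 is 39, and checking k=39: (44)/(51) = 0.8627 > 0.86.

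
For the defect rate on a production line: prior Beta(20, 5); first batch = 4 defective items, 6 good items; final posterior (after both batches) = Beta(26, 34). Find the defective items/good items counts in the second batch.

Because Beta–binomial updating is additive in the counts, the combined data contributed (α_post−α_prior, β_post−β_prior) successes and failures.
Total across both batches: 26−20=6 defective items, 34−5=29 good items.
Subtract the first batch: 6−4=2 defective items and 29−6=23 good items.

2 defective items and 23 good items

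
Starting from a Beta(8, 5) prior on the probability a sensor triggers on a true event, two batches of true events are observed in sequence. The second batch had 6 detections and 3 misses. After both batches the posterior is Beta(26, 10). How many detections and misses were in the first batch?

12 detections and 2 misses

Because Beta–binomial updating is additive in the counts, the combined data contributed (α_post−α_prior, β_post−β_prior) successes and failures.
Total across both batches: 26−8=18 detections, 10−5=5 misses.
Subtract the second batch: 18−6=12 detections and 5−3=2 misses.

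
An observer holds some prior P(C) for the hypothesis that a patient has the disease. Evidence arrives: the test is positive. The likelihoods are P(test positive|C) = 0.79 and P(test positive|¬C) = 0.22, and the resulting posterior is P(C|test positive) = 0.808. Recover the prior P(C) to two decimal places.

Bayes' rule in odds form gives O(C|E) = O(C)·[P(E|C)/P(E|¬C)], hence O(C) = O(C|E)/LR.
Posterior odds = 0.808/(1−0.808) = 4.2083. LR = 0.79/0.22 = 3.5909.
Prior odds = 4.2083/3.5909 = 1.1719, so P(C) = 1.1719/(1+1.1719) ≈ 0.54.

P(C) = 0.54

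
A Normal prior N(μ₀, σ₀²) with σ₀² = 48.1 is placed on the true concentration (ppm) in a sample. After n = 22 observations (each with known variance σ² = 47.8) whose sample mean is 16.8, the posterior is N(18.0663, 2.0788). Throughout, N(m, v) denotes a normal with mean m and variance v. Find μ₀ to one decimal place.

With known observation variance, the Normal–Normal posterior has precision τ_n = τ₀ + n/σ² and mean μ_n = (τ₀μ₀ + (n/σ²)x̄)/τ_n.
Here τ₀ = 1/48.1 = 0.020790 and τ_data = 22/47.8 = 0.460251, so τ_n = 0.481041.
Rearranging for μ₀: μ₀ = (μ_n·τ_n − τ_data·x̄)/τ₀ = (18.0663·0.481041 − 0.460251·16.8) / 0.020790 = 0.958414/0.020790 ≈ 46.1.

μ₀ = 46.1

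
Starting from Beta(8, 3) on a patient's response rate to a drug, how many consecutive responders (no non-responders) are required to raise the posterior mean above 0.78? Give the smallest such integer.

k = 3

After k responders and 0 non-responders the posterior is Beta(8+k, 3), with mean (8+k)/(8+3+k).
Set (8+k)/(11+k) > 0.78 and solve: k > (0.78·11 − 8)/(1 − 0.78) = 2.636.
The smallest integer exceeding 2.636 is 3, and checking k=3: (11)/(14) = 0.7857 > 0.78.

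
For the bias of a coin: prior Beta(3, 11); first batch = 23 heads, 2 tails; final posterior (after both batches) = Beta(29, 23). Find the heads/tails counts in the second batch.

Sequential conjugate updates are equivalent to a single update on the pooled data, so total successes = posterior α − prior α and total failures = posterior β − prior β.
Total across both batches: 29−3=26 heads, 23−11=12 tails.
Subtract the first batch: 26−23=3 heads and 12−2=10 tails.

3 heads and 10 tails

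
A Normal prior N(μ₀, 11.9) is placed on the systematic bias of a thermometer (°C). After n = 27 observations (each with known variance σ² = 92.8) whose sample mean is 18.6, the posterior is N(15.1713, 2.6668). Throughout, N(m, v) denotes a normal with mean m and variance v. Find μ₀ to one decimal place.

μ₀ = 3.3

With known observation variance, the Normal–Normal posterior has precision τ_n = τ₀ + n/σ² and mean μ_n = (τ₀μ₀ + (n/σ²)x̄)/τ_n.
Here τ₀ = 1/11.9 = 0.084034 and τ_data = 27/92.8 = 0.290948, so τ_n = 0.374982.
Rearranging for μ₀: μ₀ = (μ_n·τ_n − τ_data·x̄)/τ₀ = (15.1713·0.374982 − 0.290948·18.6) / 0.084034 = 0.277332/0.084034 ≈ 3.3.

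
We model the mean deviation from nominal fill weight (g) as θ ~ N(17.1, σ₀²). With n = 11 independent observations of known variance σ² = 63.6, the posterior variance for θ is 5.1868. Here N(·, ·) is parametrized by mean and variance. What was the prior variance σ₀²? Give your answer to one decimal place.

Posterior precision equals prior precision plus data precision: 1/σ_n² = 1/σ₀² + n/σ².
So 1/σ₀² = 1/5.1868 − 11/63.6 = 0.192797 − 0.172956 = 0.019841.
Hence σ₀² = 1/0.019841 ≈ 50.4.

σ₀² = 50.4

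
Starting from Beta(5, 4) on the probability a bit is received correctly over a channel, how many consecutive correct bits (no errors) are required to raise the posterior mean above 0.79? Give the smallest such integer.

k = 11

After k correct bits and 0 errors the posterior is Beta(5+k, 4), with mean (5+k)/(5+4+k).
Set (5+k)/(9+k) > 0.79 and solve: k > (0.79·9 − 5)/(1 − 0.79) = 10.048.
The smallest integer exceeding 10.048 is 11, and checking k=11: (16)/(20) = 0.8000 > 0.79.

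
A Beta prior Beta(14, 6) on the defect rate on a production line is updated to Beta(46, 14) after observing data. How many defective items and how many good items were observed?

Beta is conjugate to the binomial likelihood: posterior = Beta(a+s, b+f).
Match parameters: s=46−14=32, f=14−6=8.

32 defective items and 8 good items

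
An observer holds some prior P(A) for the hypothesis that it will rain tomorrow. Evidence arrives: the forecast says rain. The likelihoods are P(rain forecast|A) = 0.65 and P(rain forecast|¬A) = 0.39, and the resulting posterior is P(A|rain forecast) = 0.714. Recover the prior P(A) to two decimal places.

Bayes' rule in odds form gives O(A|E) = O(A)·[P(E|A)/P(E|¬A)], hence O(A) = O(A|E)/LR.
Posterior odds = 0.714/(1−0.714) = 2.4965. LR = 0.65/0.39 = 1.6667.
Prior odds = 2.4965/1.6667 = 1.4979, so P(A) = 1.4979/(1+1.4979) ≈ 0.60.

P(A) = 0.60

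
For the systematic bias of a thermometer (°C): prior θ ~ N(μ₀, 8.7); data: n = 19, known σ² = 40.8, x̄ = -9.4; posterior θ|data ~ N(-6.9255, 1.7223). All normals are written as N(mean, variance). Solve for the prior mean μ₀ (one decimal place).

With known observation variance, the Normal–Normal posterior has precision τ_n = τ₀ + n/σ² and mean μ_n = (τ₀μ₀ + (n/σ²)x̄)/τ_n.
Here τ₀ = 1/8.7 = 0.114943 and τ_data = 19/40.8 = 0.465686, so τ_n = 0.580629.
Rearranging for μ₀: μ₀ = (μ_n·τ_n − τ_data·x̄)/τ₀ = (-6.9255·0.580629 − 0.465686·-9.4) / 0.114943 = 0.356302/0.114943 ≈ 3.1.

μ₀ = 3.1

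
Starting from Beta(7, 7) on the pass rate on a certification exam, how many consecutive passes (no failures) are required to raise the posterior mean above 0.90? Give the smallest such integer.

k = 57

After k passes and 0 failures the posterior is Beta(7+k, 7), with mean (7+k)/(7+7+k).
Set (7+k)/(14+k) > 0.90 and solve: k > (0.90·14 − 7)/(1 − 0.90) = 56.000.
The smallest integer exceeding 56.000 is 57.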